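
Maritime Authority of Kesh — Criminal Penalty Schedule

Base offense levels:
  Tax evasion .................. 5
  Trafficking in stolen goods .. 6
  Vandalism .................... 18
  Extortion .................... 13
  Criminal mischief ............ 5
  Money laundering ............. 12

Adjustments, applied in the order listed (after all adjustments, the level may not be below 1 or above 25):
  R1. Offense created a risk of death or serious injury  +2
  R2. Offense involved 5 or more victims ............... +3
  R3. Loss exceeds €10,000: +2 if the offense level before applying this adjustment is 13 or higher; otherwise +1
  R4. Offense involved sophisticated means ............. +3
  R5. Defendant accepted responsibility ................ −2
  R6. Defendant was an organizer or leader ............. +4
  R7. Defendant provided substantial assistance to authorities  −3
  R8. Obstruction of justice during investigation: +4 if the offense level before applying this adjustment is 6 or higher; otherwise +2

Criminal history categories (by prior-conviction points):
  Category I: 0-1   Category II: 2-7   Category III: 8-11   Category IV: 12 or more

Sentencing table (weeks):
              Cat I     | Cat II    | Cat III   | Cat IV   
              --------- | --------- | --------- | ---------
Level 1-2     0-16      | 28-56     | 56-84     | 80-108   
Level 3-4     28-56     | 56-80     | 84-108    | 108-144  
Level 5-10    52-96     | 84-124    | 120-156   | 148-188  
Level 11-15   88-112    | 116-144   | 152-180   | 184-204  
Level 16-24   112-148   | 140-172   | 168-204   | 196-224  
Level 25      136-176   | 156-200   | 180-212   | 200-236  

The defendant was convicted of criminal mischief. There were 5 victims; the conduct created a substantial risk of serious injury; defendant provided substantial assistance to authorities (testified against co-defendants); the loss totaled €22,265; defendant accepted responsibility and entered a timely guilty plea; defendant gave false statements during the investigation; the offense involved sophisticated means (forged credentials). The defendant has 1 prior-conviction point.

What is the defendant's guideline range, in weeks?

Base offense level for criminal mischief: 5.
R1 applies: 5 + 2 = 7.
R2 applies: 7 + 3 = 10.
R3 applies (level before this adjustment is 10 < 13, so +1): 10 + 1 = 11.
R4 applies: 11 + 3 = 14.
R5 applies: 14 − 2 = 12.
R7 applies: 12 − 3 = 9.
R8 applies (level before this adjustment is 9 ≥ 6, so +4): 9 + 4 = 13.
Final offense level: 13.
Criminal history: 1 prior point → Category I (0-1).
Level 13 falls in the 11-15 band.
Grid: Level 11-15 × Category I = 88-112 weeks.

88-112 weeks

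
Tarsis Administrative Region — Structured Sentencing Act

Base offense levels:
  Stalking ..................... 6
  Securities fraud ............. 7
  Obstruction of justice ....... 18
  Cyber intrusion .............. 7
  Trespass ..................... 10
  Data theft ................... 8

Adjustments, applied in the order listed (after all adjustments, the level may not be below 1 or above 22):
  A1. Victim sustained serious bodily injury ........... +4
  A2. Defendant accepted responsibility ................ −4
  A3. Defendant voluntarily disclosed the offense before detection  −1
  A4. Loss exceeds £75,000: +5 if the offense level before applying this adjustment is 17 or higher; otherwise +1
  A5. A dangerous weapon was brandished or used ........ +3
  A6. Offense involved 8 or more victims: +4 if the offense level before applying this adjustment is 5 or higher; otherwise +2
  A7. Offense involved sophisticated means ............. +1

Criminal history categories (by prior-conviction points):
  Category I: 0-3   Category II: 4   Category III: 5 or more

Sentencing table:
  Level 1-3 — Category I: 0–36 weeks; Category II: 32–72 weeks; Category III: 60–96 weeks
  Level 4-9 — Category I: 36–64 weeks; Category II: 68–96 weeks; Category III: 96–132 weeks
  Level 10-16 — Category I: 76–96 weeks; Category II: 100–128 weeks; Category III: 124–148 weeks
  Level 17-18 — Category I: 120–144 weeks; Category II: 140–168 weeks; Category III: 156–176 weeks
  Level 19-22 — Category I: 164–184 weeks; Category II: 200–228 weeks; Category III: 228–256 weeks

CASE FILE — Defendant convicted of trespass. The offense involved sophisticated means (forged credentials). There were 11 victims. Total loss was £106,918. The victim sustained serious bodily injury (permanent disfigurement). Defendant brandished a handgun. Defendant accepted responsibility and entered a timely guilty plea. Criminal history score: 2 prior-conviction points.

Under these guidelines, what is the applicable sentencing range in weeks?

Base offense level for trespass: 10.
A1 applies: 10 + 4 = 14.
A2 applies: 14 − 4 = 10.
A4 applies (level before this adjustment is 10 < 17, so +1): 10 + 1 = 11.
A5 applies: 11 + 3 = 14.
A6 applies (level before this adjustment is 14 ≥ 5, so +4): 14 + 4 = 18.
A7 applies: 18 + 1 = 19.
Final offense level: 19.
Criminal history: 2 prior points → Category I (0-3).
Level 19 falls in the 19-22 band.
Grid: Level 19-22 × Category I = 164-184 weeks.

164-184 weeks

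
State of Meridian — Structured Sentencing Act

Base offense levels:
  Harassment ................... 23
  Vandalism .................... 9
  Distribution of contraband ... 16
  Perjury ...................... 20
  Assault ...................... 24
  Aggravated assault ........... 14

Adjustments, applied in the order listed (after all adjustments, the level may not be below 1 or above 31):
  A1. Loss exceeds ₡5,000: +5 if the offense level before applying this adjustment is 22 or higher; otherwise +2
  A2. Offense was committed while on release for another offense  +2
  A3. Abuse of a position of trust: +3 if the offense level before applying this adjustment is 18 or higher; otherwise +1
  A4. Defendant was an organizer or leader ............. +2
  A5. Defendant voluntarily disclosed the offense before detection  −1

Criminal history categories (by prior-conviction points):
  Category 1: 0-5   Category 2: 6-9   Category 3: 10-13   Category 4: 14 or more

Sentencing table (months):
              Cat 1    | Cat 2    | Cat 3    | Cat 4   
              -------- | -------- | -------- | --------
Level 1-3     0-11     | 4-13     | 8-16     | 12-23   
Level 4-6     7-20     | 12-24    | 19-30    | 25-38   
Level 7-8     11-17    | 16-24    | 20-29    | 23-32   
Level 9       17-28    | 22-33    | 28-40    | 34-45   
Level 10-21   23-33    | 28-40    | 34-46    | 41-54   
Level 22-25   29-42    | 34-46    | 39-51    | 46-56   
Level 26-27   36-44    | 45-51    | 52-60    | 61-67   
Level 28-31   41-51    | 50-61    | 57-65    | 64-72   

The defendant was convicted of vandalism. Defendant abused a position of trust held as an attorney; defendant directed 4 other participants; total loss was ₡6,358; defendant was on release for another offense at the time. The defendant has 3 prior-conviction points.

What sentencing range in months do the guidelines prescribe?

23-33 months

Base offense level for vandalism: 9.
A1 applies (level before this adjustment is 9 < 22, so +2): 9 + 2 = 11.
A2 applies: 11 + 2 = 13.
A3 applies (level before this adjustment is 13 < 18, so +1): 13 + 1 = 14.
A4 applies: 14 + 2 = 16.
A5 does not apply.
Final offense level: 16.
Criminal history: 3 prior points → Category 1 (0-5).
Level 16 falls in the 10-21 band.
Grid: Level 10-21 × Category 1 = 23-33 months.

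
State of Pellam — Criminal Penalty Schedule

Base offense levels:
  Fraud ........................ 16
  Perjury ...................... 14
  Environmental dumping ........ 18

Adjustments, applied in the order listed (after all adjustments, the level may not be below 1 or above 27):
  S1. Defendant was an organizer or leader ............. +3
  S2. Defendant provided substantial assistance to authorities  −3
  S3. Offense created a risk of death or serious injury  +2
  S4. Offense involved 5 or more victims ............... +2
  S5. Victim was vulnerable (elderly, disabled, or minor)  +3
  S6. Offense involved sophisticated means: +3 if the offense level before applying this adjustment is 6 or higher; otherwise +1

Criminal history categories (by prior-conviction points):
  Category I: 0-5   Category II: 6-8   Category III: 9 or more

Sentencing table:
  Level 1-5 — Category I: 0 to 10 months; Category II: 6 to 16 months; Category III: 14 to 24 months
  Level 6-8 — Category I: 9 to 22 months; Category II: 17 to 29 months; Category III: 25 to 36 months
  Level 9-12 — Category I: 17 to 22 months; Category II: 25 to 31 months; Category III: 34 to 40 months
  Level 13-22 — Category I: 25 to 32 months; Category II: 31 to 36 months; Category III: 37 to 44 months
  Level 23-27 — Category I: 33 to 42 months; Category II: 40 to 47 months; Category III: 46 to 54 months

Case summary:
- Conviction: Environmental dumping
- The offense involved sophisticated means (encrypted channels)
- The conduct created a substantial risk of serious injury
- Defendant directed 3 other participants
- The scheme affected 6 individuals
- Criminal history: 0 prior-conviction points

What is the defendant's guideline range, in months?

33-42 months

Base offense level for environmental dumping: 18.
S1 applies: 18 + 3 = 21.
S2 does not apply.
S3 applies: 21 + 2 = 23.
S4 applies: 23 + 2 = 25.
S5 does not apply.
S6 applies (level before this adjustment is 25 ≥ 6, so +3): 25 + 3 = 28.
Level 28 exceeds the maximum of 27; capped at 27.
Final offense level: 27.
Criminal history: 0 prior points → Category I (0-5).
Level 27 falls in the 23-27 band.
Grid: Level 23-27 × Category I = 33-42 months.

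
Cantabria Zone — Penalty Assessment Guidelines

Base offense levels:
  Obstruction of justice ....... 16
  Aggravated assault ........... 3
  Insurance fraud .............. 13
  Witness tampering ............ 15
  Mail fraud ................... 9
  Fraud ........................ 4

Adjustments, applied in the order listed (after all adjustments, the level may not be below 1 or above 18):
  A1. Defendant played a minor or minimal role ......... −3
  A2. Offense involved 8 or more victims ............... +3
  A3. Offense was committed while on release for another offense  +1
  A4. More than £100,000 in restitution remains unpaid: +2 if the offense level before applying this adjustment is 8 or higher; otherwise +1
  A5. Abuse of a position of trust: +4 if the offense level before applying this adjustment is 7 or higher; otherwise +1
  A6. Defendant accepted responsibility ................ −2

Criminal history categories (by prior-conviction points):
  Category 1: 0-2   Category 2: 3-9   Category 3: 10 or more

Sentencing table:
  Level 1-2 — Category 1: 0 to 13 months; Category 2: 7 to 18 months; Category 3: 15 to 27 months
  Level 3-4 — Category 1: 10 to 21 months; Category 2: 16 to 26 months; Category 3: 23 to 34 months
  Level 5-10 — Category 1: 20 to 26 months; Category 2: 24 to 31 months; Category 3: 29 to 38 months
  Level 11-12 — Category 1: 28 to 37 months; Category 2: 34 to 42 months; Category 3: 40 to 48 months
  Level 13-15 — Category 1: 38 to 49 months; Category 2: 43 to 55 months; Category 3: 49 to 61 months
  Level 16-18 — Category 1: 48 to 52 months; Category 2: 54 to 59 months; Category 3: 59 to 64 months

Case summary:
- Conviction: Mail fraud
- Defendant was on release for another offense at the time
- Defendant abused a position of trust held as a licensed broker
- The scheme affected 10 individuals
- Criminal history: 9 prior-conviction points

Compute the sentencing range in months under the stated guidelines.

54-59 months

Base offense level for mail fraud: 9.
A2 applies: 9 + 3 = 12.
A3 applies: 12 + 1 = 13.
A5 applies (level before this adjustment is 13 ≥ 7, so +4): 13 + 4 = 17.
Final offense level: 17.
Criminal history: 9 prior points → Category 2 (3-9).
Level 17 falls in the 16-18 band.
Grid: Level 16-18 × Category 2 = 54-59 months.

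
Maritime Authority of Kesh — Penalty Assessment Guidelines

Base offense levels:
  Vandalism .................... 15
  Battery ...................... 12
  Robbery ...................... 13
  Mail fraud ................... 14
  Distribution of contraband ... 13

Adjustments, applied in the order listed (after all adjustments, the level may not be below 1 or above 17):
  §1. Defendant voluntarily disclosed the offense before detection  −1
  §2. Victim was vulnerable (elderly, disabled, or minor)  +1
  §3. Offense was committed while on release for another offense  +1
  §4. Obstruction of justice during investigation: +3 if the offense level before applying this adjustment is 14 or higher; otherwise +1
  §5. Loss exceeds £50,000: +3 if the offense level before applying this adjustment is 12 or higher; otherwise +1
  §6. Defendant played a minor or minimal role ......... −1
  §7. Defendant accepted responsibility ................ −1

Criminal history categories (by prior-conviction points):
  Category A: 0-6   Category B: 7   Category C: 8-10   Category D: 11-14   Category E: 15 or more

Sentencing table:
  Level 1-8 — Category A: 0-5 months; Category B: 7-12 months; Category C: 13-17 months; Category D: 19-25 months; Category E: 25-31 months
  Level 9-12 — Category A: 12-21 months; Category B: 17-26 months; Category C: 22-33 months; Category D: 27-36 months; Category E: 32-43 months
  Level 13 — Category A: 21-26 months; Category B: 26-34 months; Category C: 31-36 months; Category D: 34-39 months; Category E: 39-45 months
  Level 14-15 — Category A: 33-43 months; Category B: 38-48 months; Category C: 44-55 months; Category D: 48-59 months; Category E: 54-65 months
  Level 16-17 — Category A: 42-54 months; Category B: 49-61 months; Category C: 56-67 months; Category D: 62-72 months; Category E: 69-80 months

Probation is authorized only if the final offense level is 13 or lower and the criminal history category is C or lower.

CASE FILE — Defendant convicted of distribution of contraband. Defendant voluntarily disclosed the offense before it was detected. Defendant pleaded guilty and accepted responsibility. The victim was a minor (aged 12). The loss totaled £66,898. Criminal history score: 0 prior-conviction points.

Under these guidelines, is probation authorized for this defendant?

No

Base offense level for distribution of contraband: 13.
§1 applies: 13 − 1 = 12.
§2 applies: 12 + 1 = 13.
§3 does not apply.
§4 does not apply.
§5 applies (level before this adjustment is 13 ≥ 12, so +3): 13 + 3 = 16.
§6 does not apply.
§7 applies: 16 − 1 = 15.
Final offense level: 15.
Criminal history: 0 prior points → Category A (0-6).
Level 15 falls in the 14-15 band.
Grid: Level 14-15 × Category A = 33-43 months.
Probation check: level 15 > 13 and category A ≤ C → not eligible.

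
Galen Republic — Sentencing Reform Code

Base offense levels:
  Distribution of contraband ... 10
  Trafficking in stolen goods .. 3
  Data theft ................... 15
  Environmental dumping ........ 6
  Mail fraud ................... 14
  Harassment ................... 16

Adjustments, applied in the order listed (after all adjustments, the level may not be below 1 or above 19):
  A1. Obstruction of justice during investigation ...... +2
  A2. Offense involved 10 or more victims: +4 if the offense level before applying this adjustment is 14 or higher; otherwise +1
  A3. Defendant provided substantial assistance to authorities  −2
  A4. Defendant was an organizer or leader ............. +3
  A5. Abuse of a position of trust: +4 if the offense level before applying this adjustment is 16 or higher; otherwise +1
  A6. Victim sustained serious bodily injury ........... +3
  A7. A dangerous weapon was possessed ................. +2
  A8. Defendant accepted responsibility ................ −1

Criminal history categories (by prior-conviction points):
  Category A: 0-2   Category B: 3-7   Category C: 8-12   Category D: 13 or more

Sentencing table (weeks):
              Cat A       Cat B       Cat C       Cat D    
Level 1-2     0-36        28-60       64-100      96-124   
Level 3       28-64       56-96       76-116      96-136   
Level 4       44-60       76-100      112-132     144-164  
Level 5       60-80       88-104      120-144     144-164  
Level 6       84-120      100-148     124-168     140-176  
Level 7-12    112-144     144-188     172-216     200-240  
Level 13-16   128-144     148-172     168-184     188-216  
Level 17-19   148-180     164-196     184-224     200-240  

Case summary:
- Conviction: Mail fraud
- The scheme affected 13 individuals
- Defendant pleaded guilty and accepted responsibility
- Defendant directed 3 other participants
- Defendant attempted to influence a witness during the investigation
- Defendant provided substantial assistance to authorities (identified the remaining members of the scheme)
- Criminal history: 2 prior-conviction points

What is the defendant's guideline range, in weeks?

Base offense level for mail fraud: 14.
A1 applies: 14 + 2 = 16.
A2 applies (level before this adjustment is 16 ≥ 14, so +4): 16 + 4 = 20.
A3 applies: 20 − 2 = 18.
A4 applies: 18 + 3 = 21.
A7 does not apply.
A8 applies: 21 − 1 = 20.
Level 20 exceeds the maximum of 19; capped at 19.
Final offense level: 19.
Criminal history: 2 prior points → Category A (0-2).
Level 19 falls in the 17-19 band.
Grid: Level 17-19 × Category A = 148-180 weeks.

148-180 weeks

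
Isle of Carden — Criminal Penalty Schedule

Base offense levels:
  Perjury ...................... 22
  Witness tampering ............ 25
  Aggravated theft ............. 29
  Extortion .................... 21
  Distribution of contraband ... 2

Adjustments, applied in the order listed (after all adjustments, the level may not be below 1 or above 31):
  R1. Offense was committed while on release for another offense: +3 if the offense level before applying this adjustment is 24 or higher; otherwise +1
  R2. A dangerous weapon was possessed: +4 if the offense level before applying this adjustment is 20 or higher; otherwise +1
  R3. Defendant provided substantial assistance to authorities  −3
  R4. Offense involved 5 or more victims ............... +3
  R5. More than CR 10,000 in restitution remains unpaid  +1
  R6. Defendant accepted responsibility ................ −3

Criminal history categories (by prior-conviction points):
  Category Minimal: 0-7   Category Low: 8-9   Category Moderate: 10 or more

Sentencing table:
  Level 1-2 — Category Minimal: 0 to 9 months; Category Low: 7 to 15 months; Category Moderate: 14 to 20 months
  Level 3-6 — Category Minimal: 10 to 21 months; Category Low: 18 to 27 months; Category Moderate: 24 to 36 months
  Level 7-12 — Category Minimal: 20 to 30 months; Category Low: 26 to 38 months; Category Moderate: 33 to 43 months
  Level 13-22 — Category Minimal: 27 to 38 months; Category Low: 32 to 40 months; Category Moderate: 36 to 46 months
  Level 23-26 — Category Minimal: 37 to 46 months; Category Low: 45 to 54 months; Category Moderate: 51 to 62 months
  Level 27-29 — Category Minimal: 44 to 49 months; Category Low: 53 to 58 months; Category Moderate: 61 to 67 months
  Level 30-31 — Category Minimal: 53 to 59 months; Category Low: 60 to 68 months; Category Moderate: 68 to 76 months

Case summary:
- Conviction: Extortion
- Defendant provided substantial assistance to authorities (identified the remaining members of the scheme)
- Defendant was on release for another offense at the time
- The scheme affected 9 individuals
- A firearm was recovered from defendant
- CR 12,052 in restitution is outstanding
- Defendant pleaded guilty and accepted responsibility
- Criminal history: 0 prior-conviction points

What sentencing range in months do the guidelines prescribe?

Base offense level for extortion: 21.
R1 applies (level before this adjustment is 21 < 24, so +1): 21 + 1 = 22.
R2 applies (level before this adjustment is 22 ≥ 20, so +4): 22 + 4 = 26.
R3 applies: 26 − 3 = 23.
R4 applies: 23 + 3 = 26.
R5 applies: 26 + 1 = 27.
R6 applies: 27 − 3 = 24.
Final offense level: 24.
Criminal history: 0 prior points → Category Minimal (0-7).
Level 24 falls in the 23-26 band.
Grid: Level 23-26 × Category Minimal = 37-46 months.

37-46 months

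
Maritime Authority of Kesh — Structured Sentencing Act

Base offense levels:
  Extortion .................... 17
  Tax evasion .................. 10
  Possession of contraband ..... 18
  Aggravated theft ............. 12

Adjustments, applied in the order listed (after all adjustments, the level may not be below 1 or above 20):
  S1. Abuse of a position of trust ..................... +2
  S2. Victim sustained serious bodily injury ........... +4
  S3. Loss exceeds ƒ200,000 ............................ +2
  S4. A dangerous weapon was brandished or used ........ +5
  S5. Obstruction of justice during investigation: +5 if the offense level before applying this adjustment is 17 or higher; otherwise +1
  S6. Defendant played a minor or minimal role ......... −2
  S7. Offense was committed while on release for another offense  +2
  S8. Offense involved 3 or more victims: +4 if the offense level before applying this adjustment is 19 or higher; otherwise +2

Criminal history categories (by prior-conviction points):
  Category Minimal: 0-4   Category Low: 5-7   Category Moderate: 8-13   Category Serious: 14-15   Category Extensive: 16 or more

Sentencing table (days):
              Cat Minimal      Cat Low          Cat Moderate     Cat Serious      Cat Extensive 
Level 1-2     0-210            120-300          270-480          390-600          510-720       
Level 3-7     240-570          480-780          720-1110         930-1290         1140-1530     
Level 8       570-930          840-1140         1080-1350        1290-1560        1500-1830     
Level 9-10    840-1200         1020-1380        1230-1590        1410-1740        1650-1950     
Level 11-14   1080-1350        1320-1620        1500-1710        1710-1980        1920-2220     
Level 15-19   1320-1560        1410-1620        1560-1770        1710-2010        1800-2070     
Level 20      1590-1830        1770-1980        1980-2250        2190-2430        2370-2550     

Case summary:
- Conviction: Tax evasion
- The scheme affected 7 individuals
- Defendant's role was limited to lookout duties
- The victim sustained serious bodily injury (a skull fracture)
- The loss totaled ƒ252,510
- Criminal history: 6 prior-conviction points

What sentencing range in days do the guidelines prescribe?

1410-1620 days

Base offense level for tax evasion: 10.
S2 applies: 10 + 4 = 14.
S3 applies: 14 + 2 = 16.
S4 does not apply.
S5 does not apply.
S6 applies: 16 − 2 = 14.
S8 applies (level before this adjustment is 14 < 19, so +2): 14 + 2 = 16.
Final offense level: 16.
Criminal history: 6 prior points → Category Low (5-7).
Level 16 falls in the 15-19 band.
Grid: Level 15-19 × Category Low = 1410-1620 days.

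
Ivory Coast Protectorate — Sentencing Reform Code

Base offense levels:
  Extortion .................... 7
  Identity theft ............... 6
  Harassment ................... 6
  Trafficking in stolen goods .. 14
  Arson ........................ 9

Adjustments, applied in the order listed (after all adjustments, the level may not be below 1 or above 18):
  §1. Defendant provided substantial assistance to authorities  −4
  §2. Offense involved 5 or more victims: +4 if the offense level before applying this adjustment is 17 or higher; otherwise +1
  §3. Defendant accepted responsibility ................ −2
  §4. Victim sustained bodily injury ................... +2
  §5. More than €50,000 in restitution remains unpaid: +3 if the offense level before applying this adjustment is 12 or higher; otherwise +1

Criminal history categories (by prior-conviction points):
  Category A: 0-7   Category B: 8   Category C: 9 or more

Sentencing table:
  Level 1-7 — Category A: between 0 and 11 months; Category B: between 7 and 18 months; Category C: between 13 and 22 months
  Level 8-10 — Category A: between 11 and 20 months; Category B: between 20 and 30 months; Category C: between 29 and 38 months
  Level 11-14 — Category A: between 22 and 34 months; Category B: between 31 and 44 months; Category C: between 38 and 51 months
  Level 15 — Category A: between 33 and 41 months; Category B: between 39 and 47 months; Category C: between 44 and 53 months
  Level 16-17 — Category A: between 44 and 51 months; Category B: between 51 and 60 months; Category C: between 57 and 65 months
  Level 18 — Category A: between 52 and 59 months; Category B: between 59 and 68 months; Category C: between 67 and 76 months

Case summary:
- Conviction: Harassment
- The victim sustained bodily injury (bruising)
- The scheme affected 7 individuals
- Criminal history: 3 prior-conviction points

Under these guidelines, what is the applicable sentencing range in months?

11-20 months

Base offense level for harassment: 6.
§2 applies (level before this adjustment is 6 < 17, so +1): 6 + 1 = 7.
§4 applies: 7 + 2 = 9.
Final offense level: 9.
Criminal history: 3 prior points → Category A (0-7).
Level 9 falls in the 8-10 band.
Grid: Level 8-10 × Category A = 11-20 months.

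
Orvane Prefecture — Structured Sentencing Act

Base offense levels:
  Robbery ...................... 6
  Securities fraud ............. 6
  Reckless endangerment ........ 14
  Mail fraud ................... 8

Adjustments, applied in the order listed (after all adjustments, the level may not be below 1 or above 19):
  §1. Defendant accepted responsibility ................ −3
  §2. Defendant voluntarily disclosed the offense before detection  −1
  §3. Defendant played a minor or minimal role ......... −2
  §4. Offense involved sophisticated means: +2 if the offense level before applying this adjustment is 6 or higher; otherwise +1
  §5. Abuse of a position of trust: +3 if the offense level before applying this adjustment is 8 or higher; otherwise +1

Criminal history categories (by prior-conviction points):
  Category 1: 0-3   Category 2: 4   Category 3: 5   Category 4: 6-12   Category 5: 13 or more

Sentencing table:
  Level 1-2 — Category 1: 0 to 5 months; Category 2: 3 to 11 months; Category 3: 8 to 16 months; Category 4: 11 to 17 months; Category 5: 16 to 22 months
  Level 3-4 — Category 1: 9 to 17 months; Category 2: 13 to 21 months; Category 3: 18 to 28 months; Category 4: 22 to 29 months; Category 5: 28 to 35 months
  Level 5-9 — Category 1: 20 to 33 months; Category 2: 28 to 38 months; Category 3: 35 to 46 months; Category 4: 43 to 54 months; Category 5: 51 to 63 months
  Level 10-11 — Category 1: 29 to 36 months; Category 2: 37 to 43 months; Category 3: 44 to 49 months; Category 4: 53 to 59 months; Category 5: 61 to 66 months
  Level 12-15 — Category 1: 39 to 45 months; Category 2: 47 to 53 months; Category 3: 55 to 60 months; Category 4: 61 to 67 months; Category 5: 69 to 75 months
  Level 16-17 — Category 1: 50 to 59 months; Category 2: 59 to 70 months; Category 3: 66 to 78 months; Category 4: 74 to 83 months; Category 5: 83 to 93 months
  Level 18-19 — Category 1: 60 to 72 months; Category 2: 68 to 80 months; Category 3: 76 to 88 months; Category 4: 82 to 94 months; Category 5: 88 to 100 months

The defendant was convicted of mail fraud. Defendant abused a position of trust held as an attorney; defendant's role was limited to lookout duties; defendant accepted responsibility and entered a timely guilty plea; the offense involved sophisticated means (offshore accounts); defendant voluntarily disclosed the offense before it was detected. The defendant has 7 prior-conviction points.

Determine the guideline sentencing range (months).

22-29 months

Base offense level for mail fraud: 8.
§1 applies: 8 − 3 = 5.
§2 applies: 5 − 1 = 4.
§3 applies: 4 − 2 = 2.
§4 applies (level before this adjustment is 2 < 6, so +1): 2 + 1 = 3.
§5 applies (level before this adjustment is 3 < 8, so +1): 3 + 1 = 4.
Final offense level: 4.
Criminal history: 7 prior points → Category 4 (6-12).
Level 4 falls in the 3-4 band.
Grid: Level 3-4 × Category 4 = 22-29 months.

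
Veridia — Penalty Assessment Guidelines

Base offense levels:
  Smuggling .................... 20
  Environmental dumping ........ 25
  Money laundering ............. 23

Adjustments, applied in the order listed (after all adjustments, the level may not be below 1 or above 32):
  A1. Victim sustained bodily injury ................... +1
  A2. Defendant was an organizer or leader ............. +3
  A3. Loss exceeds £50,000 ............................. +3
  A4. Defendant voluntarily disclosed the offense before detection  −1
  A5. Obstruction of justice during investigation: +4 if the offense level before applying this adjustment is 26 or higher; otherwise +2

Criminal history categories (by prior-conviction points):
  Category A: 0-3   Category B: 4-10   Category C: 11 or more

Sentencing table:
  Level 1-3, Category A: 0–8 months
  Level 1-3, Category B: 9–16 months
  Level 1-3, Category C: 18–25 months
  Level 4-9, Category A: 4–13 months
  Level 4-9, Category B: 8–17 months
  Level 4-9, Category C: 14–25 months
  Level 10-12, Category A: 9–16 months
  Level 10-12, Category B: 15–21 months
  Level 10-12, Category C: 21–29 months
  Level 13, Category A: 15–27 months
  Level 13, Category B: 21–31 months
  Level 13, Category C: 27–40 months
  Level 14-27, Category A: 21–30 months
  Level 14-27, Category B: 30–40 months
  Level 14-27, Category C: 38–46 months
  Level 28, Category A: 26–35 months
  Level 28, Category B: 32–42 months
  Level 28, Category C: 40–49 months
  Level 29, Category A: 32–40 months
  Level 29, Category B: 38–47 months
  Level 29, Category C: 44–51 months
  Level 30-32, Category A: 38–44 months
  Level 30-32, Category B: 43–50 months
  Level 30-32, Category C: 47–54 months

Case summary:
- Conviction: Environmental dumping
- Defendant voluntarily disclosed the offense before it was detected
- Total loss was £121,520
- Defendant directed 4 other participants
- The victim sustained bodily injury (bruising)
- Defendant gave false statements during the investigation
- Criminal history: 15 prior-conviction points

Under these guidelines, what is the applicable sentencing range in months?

47-54 months

Base offense level for environmental dumping: 25.
A1 applies: 25 + 1 = 26.
A2 applies: 26 + 3 = 29.
A3 applies: 29 + 3 = 32.
A4 applies: 32 − 1 = 31.
A5 applies (level before this adjustment is 31 ≥ 26, so +4): 31 + 4 = 35.
Level 35 exceeds the maximum of 32; capped at 32.
Final offense level: 32.
Criminal history: 15 prior points → Category C (11+).
Level 32 falls in the 30-32 band.
Grid: Level 30-32 × Category C = 47-54 months.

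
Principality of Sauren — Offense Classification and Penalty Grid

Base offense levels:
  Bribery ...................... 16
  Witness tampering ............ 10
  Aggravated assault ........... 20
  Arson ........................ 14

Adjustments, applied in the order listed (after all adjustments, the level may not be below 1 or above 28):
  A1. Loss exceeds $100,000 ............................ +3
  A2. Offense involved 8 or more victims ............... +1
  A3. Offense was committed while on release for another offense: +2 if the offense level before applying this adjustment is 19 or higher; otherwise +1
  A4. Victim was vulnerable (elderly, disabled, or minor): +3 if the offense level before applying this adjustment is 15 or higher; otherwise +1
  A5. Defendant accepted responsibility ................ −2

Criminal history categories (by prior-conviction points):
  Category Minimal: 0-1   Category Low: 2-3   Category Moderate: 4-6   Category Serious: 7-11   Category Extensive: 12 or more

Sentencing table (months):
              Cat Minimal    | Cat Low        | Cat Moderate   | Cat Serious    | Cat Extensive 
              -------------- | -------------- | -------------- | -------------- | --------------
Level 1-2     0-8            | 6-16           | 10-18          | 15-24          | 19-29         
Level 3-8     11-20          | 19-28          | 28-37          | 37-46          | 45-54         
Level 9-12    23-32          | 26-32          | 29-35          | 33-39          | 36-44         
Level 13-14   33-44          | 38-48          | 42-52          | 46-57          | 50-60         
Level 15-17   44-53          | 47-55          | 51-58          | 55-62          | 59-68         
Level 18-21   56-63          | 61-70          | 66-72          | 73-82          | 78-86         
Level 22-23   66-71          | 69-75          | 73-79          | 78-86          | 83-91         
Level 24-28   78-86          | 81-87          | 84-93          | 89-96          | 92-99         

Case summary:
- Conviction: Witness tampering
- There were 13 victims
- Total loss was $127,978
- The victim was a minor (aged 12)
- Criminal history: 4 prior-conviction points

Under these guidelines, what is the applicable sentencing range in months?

Base offense level for witness tampering: 10.
A1 applies: 10 + 3 = 13.
A2 applies: 13 + 1 = 14.
A4 applies (level before this adjustment is 14 < 15, so +1): 14 + 1 = 15.
A5 does not apply.
Final offense level: 15.
Criminal history: 4 prior points → Category Moderate (4-6).
Level 15 falls in the 15-17 band.
Grid: Level 15-17 × Category Moderate = 51-58 months.

51-58 months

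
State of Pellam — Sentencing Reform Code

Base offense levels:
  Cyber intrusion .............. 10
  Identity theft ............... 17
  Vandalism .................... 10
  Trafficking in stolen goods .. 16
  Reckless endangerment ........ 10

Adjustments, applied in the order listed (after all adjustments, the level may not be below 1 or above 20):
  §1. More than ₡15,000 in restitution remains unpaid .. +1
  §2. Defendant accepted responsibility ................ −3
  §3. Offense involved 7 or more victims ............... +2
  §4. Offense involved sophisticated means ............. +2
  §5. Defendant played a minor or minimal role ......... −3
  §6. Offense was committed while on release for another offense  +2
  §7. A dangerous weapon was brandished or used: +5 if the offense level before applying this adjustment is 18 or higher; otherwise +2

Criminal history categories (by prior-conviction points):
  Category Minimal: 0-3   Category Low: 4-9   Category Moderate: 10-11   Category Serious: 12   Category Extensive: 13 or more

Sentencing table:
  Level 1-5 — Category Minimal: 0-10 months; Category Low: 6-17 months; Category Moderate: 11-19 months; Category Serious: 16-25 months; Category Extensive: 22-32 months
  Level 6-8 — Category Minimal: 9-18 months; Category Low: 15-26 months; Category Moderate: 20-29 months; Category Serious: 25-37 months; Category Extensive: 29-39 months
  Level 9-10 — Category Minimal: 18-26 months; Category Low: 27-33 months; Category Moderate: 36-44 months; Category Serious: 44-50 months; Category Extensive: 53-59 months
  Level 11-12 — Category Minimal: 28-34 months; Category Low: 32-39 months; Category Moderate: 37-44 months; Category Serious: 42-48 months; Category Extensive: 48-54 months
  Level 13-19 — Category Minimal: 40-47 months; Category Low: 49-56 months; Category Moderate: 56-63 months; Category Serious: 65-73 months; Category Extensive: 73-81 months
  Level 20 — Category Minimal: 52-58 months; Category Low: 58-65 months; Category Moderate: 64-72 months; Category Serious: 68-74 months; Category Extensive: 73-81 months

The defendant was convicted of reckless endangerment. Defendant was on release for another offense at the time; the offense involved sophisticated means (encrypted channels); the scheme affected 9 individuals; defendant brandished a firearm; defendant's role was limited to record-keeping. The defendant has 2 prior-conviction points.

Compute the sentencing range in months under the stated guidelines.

40-47 months

Base offense level for reckless endangerment: 10.
§3 applies: 10 + 2 = 12.
§4 applies: 12 + 2 = 14.
§5 applies: 14 − 3 = 11.
§6 applies: 11 + 2 = 13.
§7 applies (level before this adjustment is 13 < 18, so +2): 13 + 2 = 15.
Final offense level: 15.
Criminal history: 2 prior points → Category Minimal (0-3).
Level 15 falls in the 13-19 band.
Grid: Level 13-19 × Category Minimal = 40-47 months.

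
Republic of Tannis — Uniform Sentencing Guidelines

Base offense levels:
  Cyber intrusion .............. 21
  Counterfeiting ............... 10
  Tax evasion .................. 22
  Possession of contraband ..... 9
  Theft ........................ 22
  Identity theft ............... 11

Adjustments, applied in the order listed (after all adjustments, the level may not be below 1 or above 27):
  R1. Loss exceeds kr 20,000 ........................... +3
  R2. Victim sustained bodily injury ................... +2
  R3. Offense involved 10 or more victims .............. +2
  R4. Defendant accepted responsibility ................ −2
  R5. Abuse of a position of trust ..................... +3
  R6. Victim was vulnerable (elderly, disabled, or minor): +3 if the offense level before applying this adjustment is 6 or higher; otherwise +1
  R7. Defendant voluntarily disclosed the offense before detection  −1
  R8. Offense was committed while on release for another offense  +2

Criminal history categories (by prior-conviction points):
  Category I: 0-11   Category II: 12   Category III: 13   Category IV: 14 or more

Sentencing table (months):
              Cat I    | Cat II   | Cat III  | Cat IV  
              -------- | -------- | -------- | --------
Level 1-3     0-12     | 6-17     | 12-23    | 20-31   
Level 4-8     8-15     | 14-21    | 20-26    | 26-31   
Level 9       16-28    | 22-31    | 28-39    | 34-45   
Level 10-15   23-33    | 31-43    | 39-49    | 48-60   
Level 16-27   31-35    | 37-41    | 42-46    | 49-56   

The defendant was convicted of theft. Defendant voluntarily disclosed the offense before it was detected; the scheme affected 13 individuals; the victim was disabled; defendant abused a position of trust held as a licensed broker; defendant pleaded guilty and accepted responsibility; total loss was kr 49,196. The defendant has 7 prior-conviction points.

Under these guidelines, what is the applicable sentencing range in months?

Base offense level for theft: 22.
R1 applies: 22 + 3 = 25.
R2 does not apply.
R3 applies: 25 + 2 = 27.
R4 applies: 27 − 2 = 25.
R5 applies: 25 + 3 = 28.
R6 applies (level before this adjustment is 28 ≥ 6, so +3): 28 + 3 = 31.
R7 applies: 31 − 1 = 30.
Level 30 exceeds the maximum of 27; capped at 27.
Final offense level: 27.
Criminal history: 7 prior points → Category I (0-11).
Level 27 falls in the 16-27 band.
Grid: Level 16-27 × Category I = 31-35 months.

31-35 months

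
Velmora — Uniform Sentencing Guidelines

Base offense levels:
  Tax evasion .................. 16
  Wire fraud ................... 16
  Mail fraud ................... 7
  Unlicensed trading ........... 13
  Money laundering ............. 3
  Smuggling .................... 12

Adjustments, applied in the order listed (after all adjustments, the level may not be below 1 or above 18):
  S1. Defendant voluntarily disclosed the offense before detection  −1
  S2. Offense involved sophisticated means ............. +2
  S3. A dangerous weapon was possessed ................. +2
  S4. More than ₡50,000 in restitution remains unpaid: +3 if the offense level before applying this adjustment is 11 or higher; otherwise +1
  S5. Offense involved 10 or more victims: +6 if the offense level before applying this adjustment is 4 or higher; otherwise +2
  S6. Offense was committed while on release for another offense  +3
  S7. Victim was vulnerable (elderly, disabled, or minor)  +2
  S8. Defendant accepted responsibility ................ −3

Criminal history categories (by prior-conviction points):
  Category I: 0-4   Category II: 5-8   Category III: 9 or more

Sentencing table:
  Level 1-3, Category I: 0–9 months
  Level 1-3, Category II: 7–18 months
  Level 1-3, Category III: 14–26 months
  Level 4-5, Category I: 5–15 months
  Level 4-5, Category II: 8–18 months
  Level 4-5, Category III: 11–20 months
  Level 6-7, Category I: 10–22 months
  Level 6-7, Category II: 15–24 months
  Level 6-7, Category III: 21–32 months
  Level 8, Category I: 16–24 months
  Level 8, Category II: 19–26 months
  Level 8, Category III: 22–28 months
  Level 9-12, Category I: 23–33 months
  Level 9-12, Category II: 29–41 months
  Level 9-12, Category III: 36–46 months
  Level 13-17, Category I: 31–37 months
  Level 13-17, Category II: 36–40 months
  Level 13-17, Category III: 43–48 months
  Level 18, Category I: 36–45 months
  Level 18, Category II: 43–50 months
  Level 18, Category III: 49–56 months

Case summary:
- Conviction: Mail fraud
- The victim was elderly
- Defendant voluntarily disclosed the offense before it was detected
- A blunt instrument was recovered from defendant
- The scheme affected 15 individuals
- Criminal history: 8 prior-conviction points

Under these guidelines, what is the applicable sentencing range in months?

36-40 months

Base offense level for mail fraud: 7.
S1 applies: 7 − 1 = 6.
S2 does not apply.
S3 applies: 6 + 2 = 8.
S4 does not apply.
S5 applies (level before this adjustment is 8 ≥ 4, so +6): 8 + 6 = 14.
S7 applies: 14 + 2 = 16.
Final offense level: 16.
Criminal history: 8 prior points → Category II (5-8).
Level 16 falls in the 13-17 band.
Grid: Level 13-17 × Category II = 36-40 months.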